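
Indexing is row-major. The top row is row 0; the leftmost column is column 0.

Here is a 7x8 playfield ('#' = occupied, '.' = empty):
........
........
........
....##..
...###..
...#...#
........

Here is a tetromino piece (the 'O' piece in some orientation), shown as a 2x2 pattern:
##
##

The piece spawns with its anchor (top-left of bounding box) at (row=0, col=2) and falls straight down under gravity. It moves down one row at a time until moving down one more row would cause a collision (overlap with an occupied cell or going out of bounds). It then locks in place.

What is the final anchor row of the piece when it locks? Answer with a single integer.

Spawn at (row=0, col=2). Try each row:
  row 0: fits
  row 1: fits
  row 2: fits
  row 3: blocked -> lock at row 2

Answer: 2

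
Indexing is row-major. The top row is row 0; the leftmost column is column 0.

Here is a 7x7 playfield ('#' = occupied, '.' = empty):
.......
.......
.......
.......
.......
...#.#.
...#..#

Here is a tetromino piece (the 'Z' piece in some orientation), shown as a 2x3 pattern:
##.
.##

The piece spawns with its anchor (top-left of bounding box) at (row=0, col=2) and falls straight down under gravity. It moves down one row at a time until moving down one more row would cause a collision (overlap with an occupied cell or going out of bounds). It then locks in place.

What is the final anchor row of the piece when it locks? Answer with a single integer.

Spawn at (row=0, col=2). Try each row:
  row 0: fits
  row 1: fits
  row 2: fits
  row 3: fits
  row 4: blocked -> lock at row 3

Answer: 3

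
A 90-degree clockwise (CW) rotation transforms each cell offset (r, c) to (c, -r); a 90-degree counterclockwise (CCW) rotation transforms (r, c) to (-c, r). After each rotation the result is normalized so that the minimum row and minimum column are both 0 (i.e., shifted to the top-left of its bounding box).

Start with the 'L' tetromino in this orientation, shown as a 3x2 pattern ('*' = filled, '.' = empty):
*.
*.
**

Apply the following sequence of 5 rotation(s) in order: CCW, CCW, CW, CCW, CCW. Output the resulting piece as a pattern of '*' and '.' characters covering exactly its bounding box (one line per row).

Answer: ***
*..

Derivation:
Start:
*.
*.
**
After rotation 1 (CCW):
..*
***
After rotation 2 (CCW):
**
.*
.*
After rotation 3 (CW):
..*
***
After rotation 4 (CCW):
**
.*
.*
After rotation 5 (CCW):
***
*..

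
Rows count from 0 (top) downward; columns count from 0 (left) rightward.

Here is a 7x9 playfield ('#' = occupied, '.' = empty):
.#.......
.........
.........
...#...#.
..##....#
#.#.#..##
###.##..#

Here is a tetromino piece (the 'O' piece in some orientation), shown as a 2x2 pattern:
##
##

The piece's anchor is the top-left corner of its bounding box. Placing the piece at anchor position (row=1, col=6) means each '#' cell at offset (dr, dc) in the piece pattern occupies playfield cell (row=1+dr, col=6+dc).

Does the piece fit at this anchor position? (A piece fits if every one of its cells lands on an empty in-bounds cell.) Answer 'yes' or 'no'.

Check each piece cell at anchor (1, 6):
  offset (0,0) -> (1,6): empty -> OK
  offset (0,1) -> (1,7): empty -> OK
  offset (1,0) -> (2,6): empty -> OK
  offset (1,1) -> (2,7): empty -> OK
All cells valid: yes

Answer: yes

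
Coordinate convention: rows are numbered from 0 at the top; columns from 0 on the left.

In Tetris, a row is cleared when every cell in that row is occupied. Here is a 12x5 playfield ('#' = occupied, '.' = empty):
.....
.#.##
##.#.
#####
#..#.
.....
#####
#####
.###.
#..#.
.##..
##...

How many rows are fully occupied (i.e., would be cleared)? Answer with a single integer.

Answer: 3

Derivation:
Check each row:
  row 0: 5 empty cells -> not full
  row 1: 2 empty cells -> not full
  row 2: 2 empty cells -> not full
  row 3: 0 empty cells -> FULL (clear)
  row 4: 3 empty cells -> not full
  row 5: 5 empty cells -> not full
  row 6: 0 empty cells -> FULL (clear)
  row 7: 0 empty cells -> FULL (clear)
  row 8: 2 empty cells -> not full
  row 9: 3 empty cells -> not full
  row 10: 3 empty cells -> not full
  row 11: 3 empty cells -> not full
Total rows cleared: 3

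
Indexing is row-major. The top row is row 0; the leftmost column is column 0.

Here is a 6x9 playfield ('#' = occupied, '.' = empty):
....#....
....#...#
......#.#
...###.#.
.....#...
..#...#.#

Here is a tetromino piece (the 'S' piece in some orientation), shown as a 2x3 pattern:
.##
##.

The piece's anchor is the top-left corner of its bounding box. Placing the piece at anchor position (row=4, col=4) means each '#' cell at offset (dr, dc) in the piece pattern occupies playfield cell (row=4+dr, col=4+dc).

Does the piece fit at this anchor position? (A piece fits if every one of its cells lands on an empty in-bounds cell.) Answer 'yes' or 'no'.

Check each piece cell at anchor (4, 4):
  offset (0,1) -> (4,5): occupied ('#') -> FAIL
  offset (0,2) -> (4,6): empty -> OK
  offset (1,0) -> (5,4): empty -> OK
  offset (1,1) -> (5,5): empty -> OK
All cells valid: no

Answer: no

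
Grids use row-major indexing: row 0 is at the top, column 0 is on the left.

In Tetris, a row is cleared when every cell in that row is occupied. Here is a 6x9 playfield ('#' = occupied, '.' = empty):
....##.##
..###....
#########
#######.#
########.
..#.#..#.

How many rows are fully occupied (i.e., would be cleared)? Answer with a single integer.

Answer: 1

Derivation:
Check each row:
  row 0: 5 empty cells -> not full
  row 1: 6 empty cells -> not full
  row 2: 0 empty cells -> FULL (clear)
  row 3: 1 empty cell -> not full
  row 4: 1 empty cell -> not full
  row 5: 6 empty cells -> not full
Total rows cleared: 1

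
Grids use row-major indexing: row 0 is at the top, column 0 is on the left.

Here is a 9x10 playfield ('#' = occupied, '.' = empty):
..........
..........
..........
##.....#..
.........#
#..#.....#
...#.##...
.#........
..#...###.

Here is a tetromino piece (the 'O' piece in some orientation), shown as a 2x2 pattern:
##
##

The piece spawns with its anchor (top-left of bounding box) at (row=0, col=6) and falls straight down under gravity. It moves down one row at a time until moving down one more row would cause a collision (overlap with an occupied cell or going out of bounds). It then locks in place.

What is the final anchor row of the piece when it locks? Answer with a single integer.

Answer: 1

Derivation:
Spawn at (row=0, col=6). Try each row:
  row 0: fits
  row 1: fits
  row 2: blocked -> lock at row 1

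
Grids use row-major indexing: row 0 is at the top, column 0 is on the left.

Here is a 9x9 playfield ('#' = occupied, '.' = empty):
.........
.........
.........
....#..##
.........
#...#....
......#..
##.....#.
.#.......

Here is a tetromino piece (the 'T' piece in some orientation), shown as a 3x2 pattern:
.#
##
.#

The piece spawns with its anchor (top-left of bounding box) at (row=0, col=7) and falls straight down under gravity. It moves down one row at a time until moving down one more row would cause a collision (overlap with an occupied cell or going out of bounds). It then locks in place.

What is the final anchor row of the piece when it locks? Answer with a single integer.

Answer: 0

Derivation:
Spawn at (row=0, col=7). Try each row:
  row 0: fits
  row 1: blocked -> lock at row 0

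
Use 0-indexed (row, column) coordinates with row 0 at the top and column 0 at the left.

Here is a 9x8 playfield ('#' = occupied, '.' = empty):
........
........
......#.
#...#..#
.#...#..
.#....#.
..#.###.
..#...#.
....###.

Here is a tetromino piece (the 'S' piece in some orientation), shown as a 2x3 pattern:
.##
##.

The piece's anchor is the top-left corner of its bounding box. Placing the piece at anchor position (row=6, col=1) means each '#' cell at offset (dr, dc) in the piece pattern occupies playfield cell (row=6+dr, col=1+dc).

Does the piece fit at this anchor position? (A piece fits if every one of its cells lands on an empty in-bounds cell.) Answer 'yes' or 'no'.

Check each piece cell at anchor (6, 1):
  offset (0,1) -> (6,2): occupied ('#') -> FAIL
  offset (0,2) -> (6,3): empty -> OK
  offset (1,0) -> (7,1): empty -> OK
  offset (1,1) -> (7,2): occupied ('#') -> FAIL
All cells valid: no

Answer: no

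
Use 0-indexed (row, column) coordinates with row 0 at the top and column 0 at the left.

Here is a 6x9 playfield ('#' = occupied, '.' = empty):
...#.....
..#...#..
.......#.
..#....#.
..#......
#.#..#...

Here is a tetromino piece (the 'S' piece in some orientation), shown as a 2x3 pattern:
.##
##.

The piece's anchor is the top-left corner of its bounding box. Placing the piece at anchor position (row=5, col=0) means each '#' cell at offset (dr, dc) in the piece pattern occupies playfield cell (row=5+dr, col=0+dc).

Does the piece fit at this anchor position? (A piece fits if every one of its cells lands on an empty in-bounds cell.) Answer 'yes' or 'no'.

Check each piece cell at anchor (5, 0):
  offset (0,1) -> (5,1): empty -> OK
  offset (0,2) -> (5,2): occupied ('#') -> FAIL
  offset (1,0) -> (6,0): out of bounds -> FAIL
  offset (1,1) -> (6,1): out of bounds -> FAIL
All cells valid: no

Answer: no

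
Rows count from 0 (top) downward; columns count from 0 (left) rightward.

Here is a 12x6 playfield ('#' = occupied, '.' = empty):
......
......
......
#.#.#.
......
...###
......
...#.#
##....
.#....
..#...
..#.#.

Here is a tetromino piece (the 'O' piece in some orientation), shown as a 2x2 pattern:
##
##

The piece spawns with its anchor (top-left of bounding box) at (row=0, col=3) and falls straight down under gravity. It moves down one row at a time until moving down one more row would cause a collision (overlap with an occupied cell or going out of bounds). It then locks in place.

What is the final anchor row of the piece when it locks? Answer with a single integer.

Answer: 1

Derivation:
Spawn at (row=0, col=3). Try each row:
  row 0: fits
  row 1: fits
  row 2: blocked -> lock at row 1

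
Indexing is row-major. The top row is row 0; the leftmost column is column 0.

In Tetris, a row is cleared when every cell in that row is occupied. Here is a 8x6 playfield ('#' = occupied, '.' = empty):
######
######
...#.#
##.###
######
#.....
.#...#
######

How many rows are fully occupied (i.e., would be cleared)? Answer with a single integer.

Answer: 4

Derivation:
Check each row:
  row 0: 0 empty cells -> FULL (clear)
  row 1: 0 empty cells -> FULL (clear)
  row 2: 4 empty cells -> not full
  row 3: 1 empty cell -> not full
  row 4: 0 empty cells -> FULL (clear)
  row 5: 5 empty cells -> not full
  row 6: 4 empty cells -> not full
  row 7: 0 empty cells -> FULL (clear)
Total rows cleared: 4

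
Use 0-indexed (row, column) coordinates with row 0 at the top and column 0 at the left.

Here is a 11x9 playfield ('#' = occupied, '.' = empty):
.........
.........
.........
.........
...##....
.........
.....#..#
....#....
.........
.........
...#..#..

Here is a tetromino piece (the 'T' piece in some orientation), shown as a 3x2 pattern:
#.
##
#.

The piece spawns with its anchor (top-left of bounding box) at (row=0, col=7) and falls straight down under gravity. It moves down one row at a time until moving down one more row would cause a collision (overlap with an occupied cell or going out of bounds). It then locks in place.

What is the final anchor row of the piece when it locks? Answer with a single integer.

Answer: 4

Derivation:
Spawn at (row=0, col=7). Try each row:
  row 0: fits
  row 1: fits
  row 2: fits
  row 3: fits
  row 4: fits
  row 5: blocked -> lock at row 4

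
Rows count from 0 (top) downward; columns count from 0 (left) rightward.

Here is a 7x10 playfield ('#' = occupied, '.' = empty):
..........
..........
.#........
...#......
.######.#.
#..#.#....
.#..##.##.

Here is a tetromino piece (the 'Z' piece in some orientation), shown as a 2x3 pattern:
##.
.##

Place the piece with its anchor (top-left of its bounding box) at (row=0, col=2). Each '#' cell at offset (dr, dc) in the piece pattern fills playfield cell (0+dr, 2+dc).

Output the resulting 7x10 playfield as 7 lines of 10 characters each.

Answer: ..##......
...##.....
.#........
...#......
.######.#.
#..#.#....
.#..##.##.

Derivation:
Fill (0+0,2+0) = (0,2)
Fill (0+0,2+1) = (0,3)
Fill (0+1,2+1) = (1,3)
Fill (0+1,2+2) = (1,4)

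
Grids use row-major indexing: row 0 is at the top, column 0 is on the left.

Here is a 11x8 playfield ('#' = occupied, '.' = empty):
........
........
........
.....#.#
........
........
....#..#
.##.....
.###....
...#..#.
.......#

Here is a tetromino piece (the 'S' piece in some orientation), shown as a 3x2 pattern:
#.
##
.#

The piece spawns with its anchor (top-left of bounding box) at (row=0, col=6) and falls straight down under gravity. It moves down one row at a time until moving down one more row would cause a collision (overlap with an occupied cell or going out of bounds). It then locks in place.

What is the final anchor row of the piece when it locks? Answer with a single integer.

Answer: 0

Derivation:
Spawn at (row=0, col=6). Try each row:
  row 0: fits
  row 1: blocked -> lock at row 0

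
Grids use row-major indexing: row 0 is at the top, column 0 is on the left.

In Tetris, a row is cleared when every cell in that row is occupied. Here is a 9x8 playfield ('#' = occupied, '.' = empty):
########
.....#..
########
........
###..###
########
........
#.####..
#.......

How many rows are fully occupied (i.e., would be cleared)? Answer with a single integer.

Check each row:
  row 0: 0 empty cells -> FULL (clear)
  row 1: 7 empty cells -> not full
  row 2: 0 empty cells -> FULL (clear)
  row 3: 8 empty cells -> not full
  row 4: 2 empty cells -> not full
  row 5: 0 empty cells -> FULL (clear)
  row 6: 8 empty cells -> not full
  row 7: 3 empty cells -> not full
  row 8: 7 empty cells -> not full
Total rows cleared: 3

Answer: 3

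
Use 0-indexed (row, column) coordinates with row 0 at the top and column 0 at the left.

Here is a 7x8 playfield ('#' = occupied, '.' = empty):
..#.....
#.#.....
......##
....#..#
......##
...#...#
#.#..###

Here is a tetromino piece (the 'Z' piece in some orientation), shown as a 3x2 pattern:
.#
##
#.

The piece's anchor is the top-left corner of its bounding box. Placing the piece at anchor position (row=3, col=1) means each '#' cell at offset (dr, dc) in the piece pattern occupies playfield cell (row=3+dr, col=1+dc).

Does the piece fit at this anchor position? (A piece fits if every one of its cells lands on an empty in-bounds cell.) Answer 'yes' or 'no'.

Answer: yes

Derivation:
Check each piece cell at anchor (3, 1):
  offset (0,1) -> (3,2): empty -> OK
  offset (1,0) -> (4,1): empty -> OK
  offset (1,1) -> (4,2): empty -> OK
  offset (2,0) -> (5,1): empty -> OK
All cells valid: yes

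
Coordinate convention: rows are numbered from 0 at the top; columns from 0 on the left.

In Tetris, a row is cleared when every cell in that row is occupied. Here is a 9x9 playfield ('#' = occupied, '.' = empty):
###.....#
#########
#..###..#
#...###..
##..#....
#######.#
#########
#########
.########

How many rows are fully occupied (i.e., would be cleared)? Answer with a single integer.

Check each row:
  row 0: 5 empty cells -> not full
  row 1: 0 empty cells -> FULL (clear)
  row 2: 4 empty cells -> not full
  row 3: 5 empty cells -> not full
  row 4: 6 empty cells -> not full
  row 5: 1 empty cell -> not full
  row 6: 0 empty cells -> FULL (clear)
  row 7: 0 empty cells -> FULL (clear)
  row 8: 1 empty cell -> not full
Total rows cleared: 3

Answer: 3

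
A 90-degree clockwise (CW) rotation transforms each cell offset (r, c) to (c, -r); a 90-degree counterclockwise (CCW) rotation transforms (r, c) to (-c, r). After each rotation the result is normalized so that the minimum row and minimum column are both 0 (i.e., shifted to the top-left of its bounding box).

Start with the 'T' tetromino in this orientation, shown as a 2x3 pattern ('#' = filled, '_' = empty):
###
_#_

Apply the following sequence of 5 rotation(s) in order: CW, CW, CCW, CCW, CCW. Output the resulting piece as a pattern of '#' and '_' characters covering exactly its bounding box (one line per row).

Answer: #_
##
#_

Derivation:
Start:
###
_#_
After rotation 1 (CW):
_#
##
_#
After rotation 2 (CW):
_#_
###
After rotation 3 (CCW):
_#
##
_#
After rotation 4 (CCW):
###
_#_
After rotation 5 (CCW):
#_
##
#_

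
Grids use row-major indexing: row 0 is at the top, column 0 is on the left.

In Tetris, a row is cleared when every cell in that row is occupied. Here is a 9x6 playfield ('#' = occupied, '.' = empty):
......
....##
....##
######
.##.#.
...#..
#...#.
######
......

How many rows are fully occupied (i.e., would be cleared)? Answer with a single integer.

Answer: 2

Derivation:
Check each row:
  row 0: 6 empty cells -> not full
  row 1: 4 empty cells -> not full
  row 2: 4 empty cells -> not full
  row 3: 0 empty cells -> FULL (clear)
  row 4: 3 empty cells -> not full
  row 5: 5 empty cells -> not full
  row 6: 4 empty cells -> not full
  row 7: 0 empty cells -> FULL (clear)
  row 8: 6 empty cells -> not full
Total rows cleared: 2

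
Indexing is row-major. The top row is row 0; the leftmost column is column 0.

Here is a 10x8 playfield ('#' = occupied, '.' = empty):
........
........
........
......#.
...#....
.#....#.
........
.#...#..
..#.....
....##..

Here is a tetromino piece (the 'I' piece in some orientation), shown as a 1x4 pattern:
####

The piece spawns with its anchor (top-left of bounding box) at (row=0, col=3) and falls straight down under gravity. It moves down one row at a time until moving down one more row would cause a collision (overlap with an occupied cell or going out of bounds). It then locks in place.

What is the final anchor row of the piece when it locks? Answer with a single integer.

Answer: 2

Derivation:
Spawn at (row=0, col=3). Try each row:
  row 0: fits
  row 1: fits
  row 2: fits
  row 3: blocked -> lock at row 2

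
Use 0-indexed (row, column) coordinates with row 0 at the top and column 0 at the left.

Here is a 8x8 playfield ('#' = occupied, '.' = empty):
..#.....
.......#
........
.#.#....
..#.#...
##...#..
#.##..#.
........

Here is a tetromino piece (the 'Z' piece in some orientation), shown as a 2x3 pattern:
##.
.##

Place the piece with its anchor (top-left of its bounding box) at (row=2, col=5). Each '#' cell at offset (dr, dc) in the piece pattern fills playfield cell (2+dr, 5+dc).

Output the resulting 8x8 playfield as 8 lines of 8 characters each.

Answer: ..#.....
.......#
.....##.
.#.#..##
..#.#...
##...#..
#.##..#.
........

Derivation:
Fill (2+0,5+0) = (2,5)
Fill (2+0,5+1) = (2,6)
Fill (2+1,5+1) = (3,6)
Fill (2+1,5+2) = (3,7)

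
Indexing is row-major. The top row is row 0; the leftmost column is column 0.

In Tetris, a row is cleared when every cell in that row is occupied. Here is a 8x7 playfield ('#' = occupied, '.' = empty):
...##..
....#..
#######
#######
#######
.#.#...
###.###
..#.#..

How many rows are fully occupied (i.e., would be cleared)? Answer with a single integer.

Check each row:
  row 0: 5 empty cells -> not full
  row 1: 6 empty cells -> not full
  row 2: 0 empty cells -> FULL (clear)
  row 3: 0 empty cells -> FULL (clear)
  row 4: 0 empty cells -> FULL (clear)
  row 5: 5 empty cells -> not full
  row 6: 1 empty cell -> not full
  row 7: 5 empty cells -> not full
Total rows cleared: 3

Answer: 3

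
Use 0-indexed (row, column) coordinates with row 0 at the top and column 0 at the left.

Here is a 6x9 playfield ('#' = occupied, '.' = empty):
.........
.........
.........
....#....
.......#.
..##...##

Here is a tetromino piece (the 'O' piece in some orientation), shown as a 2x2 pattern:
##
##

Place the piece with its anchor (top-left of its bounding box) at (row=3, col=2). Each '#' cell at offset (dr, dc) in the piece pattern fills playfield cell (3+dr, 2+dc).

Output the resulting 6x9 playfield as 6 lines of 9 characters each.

Fill (3+0,2+0) = (3,2)
Fill (3+0,2+1) = (3,3)
Fill (3+1,2+0) = (4,2)
Fill (3+1,2+1) = (4,3)

Answer: .........
.........
.........
..###....
..##...#.
..##...##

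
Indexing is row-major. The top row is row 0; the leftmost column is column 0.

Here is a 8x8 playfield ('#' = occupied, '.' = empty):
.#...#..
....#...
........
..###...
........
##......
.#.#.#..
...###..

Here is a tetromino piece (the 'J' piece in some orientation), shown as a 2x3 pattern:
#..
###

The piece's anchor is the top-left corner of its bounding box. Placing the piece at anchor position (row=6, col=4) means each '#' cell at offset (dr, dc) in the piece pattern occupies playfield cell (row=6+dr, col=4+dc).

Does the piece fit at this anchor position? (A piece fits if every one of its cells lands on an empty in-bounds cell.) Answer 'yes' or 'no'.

Check each piece cell at anchor (6, 4):
  offset (0,0) -> (6,4): empty -> OK
  offset (1,0) -> (7,4): occupied ('#') -> FAIL
  offset (1,1) -> (7,5): occupied ('#') -> FAIL
  offset (1,2) -> (7,6): empty -> OK
All cells valid: no

Answer: no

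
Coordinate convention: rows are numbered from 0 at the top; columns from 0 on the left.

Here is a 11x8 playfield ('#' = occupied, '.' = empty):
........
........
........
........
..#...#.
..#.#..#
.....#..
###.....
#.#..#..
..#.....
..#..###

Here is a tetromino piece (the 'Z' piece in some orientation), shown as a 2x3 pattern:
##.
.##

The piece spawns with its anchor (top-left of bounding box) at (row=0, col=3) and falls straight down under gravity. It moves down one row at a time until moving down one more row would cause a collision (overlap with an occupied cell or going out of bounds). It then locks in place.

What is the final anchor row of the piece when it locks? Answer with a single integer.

Answer: 3

Derivation:
Spawn at (row=0, col=3). Try each row:
  row 0: fits
  row 1: fits
  row 2: fits
  row 3: fits
  row 4: blocked -> lock at row 3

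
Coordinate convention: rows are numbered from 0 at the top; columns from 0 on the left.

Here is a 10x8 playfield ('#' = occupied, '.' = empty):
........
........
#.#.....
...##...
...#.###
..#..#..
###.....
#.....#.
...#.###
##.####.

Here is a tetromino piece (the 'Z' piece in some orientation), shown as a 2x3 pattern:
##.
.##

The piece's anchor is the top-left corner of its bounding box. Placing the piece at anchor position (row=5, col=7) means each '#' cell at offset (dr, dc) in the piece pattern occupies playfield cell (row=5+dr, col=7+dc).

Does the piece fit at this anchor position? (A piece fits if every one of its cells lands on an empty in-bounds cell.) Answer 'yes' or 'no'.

Check each piece cell at anchor (5, 7):
  offset (0,0) -> (5,7): empty -> OK
  offset (0,1) -> (5,8): out of bounds -> FAIL
  offset (1,1) -> (6,8): out of bounds -> FAIL
  offset (1,2) -> (6,9): out of bounds -> FAIL
All cells valid: no

Answer: no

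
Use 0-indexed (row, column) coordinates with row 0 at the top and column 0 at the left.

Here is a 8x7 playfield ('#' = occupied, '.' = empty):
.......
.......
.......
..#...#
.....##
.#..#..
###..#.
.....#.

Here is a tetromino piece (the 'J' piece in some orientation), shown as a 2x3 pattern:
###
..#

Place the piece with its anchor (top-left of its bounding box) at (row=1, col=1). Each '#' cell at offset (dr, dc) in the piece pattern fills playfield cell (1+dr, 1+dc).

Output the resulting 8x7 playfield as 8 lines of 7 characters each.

Answer: .......
.###...
...#...
..#...#
.....##
.#..#..
###..#.
.....#.

Derivation:
Fill (1+0,1+0) = (1,1)
Fill (1+0,1+1) = (1,2)
Fill (1+0,1+2) = (1,3)
Fill (1+1,1+2) = (2,3)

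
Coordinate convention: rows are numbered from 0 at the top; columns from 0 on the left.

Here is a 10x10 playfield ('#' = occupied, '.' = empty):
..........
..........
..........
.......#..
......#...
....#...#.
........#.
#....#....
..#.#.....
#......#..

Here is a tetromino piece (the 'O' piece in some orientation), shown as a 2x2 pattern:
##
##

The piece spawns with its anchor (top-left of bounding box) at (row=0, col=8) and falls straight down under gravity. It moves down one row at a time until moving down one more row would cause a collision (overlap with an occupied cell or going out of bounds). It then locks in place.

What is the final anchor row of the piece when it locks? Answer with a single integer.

Spawn at (row=0, col=8). Try each row:
  row 0: fits
  row 1: fits
  row 2: fits
  row 3: fits
  row 4: blocked -> lock at row 3

Answer: 3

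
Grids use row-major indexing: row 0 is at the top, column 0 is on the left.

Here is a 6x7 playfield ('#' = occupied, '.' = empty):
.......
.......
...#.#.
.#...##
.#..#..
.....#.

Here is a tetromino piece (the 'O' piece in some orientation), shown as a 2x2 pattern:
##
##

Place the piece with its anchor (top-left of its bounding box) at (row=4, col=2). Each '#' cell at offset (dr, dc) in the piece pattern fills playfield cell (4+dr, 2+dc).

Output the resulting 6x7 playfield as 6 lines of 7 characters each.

Fill (4+0,2+0) = (4,2)
Fill (4+0,2+1) = (4,3)
Fill (4+1,2+0) = (5,2)
Fill (4+1,2+1) = (5,3)

Answer: .......
.......
...#.#.
.#...##
.####..
..##.#.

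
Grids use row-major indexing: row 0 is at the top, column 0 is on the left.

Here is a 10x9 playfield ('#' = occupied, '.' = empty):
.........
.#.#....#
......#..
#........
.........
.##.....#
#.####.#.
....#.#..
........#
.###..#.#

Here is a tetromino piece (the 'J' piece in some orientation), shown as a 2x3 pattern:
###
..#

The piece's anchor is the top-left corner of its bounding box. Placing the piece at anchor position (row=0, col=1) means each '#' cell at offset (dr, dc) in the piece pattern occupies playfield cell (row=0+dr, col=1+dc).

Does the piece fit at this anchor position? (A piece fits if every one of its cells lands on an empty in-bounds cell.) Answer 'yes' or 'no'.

Check each piece cell at anchor (0, 1):
  offset (0,0) -> (0,1): empty -> OK
  offset (0,1) -> (0,2): empty -> OK
  offset (0,2) -> (0,3): empty -> OK
  offset (1,2) -> (1,3): occupied ('#') -> FAIL
All cells valid: no

Answer: no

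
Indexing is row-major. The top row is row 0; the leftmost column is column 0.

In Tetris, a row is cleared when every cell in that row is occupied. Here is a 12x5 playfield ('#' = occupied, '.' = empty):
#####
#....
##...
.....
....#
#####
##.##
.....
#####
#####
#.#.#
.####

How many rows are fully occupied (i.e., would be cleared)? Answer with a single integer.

Check each row:
  row 0: 0 empty cells -> FULL (clear)
  row 1: 4 empty cells -> not full
  row 2: 3 empty cells -> not full
  row 3: 5 empty cells -> not full
  row 4: 4 empty cells -> not full
  row 5: 0 empty cells -> FULL (clear)
  row 6: 1 empty cell -> not full
  row 7: 5 empty cells -> not full
  row 8: 0 empty cells -> FULL (clear)
  row 9: 0 empty cells -> FULL (clear)
  row 10: 2 empty cells -> not full
  row 11: 1 empty cell -> not full
Total rows cleared: 4

Answer: 4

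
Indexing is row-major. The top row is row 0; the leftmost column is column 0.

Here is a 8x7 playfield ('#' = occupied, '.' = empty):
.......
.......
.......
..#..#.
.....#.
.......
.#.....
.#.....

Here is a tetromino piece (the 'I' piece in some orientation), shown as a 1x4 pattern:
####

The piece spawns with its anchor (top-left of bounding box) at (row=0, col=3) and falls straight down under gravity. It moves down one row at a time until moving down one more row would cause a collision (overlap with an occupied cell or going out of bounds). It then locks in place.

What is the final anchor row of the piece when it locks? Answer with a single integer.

Answer: 2

Derivation:
Spawn at (row=0, col=3). Try each row:
  row 0: fits
  row 1: fits
  row 2: fits
  row 3: blocked -> lock at row 2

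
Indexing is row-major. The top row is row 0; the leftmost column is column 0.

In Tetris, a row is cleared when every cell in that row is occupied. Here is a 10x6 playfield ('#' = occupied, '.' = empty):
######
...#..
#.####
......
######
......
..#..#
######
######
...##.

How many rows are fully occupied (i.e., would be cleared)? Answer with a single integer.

Answer: 4

Derivation:
Check each row:
  row 0: 0 empty cells -> FULL (clear)
  row 1: 5 empty cells -> not full
  row 2: 1 empty cell -> not full
  row 3: 6 empty cells -> not full
  row 4: 0 empty cells -> FULL (clear)
  row 5: 6 empty cells -> not full
  row 6: 4 empty cells -> not full
  row 7: 0 empty cells -> FULL (clear)
  row 8: 0 empty cells -> FULL (clear)
  row 9: 4 empty cells -> not full
Total rows cleared: 4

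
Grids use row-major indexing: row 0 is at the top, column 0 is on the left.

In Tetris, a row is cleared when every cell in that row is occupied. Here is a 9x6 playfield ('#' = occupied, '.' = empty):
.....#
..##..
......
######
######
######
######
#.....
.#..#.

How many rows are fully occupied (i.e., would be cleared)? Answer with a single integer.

Answer: 4

Derivation:
Check each row:
  row 0: 5 empty cells -> not full
  row 1: 4 empty cells -> not full
  row 2: 6 empty cells -> not full
  row 3: 0 empty cells -> FULL (clear)
  row 4: 0 empty cells -> FULL (clear)
  row 5: 0 empty cells -> FULL (clear)
  row 6: 0 empty cells -> FULL (clear)
  row 7: 5 empty cells -> not full
  row 8: 4 empty cells -> not full
Total rows cleared: 4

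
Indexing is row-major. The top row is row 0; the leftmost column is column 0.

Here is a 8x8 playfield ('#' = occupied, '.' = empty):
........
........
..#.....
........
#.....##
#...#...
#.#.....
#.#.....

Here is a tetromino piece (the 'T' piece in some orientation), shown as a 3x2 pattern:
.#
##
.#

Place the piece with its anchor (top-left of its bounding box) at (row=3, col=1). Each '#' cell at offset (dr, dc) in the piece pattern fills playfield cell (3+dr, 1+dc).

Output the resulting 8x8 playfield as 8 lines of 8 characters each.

Fill (3+0,1+1) = (3,2)
Fill (3+1,1+0) = (4,1)
Fill (3+1,1+1) = (4,2)
Fill (3+2,1+1) = (5,2)

Answer: ........
........
..#.....
..#.....
###...##
#.#.#...
#.#.....
#.#.....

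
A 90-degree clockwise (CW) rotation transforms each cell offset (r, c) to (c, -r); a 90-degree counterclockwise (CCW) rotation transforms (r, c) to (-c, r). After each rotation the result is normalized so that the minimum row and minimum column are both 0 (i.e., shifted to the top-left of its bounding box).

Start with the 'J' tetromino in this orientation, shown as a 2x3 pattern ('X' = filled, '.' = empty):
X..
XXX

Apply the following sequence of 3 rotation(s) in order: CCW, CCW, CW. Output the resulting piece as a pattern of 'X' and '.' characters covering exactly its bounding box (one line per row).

Answer: .X
.X
XX

Derivation:
Start:
X..
XXX
After rotation 1 (CCW):
.X
.X
XX
After rotation 2 (CCW):
XXX
..X
After rotation 3 (CW):
.X
.X
XX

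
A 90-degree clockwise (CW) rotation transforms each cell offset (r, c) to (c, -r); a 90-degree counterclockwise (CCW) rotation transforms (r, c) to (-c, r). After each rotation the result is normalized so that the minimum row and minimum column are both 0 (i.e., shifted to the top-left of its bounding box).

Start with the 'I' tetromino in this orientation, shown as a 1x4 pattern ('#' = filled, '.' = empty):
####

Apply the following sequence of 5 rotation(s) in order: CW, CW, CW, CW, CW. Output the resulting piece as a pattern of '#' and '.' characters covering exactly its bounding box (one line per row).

Answer: #
#
#
#

Derivation:
Start:
####
After rotation 1 (CW):
#
#
#
#
After rotation 2 (CW):
####
After rotation 3 (CW):
#
#
#
#
After rotation 4 (CW):
####
After rotation 5 (CW):
#
#
#
#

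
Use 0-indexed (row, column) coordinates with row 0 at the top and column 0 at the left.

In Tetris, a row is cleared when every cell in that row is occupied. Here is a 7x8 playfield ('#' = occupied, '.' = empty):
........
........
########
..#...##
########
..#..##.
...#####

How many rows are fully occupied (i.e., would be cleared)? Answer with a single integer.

Check each row:
  row 0: 8 empty cells -> not full
  row 1: 8 empty cells -> not full
  row 2: 0 empty cells -> FULL (clear)
  row 3: 5 empty cells -> not full
  row 4: 0 empty cells -> FULL (clear)
  row 5: 5 empty cells -> not full
  row 6: 3 empty cells -> not full
Total rows cleared: 2

Answer: 2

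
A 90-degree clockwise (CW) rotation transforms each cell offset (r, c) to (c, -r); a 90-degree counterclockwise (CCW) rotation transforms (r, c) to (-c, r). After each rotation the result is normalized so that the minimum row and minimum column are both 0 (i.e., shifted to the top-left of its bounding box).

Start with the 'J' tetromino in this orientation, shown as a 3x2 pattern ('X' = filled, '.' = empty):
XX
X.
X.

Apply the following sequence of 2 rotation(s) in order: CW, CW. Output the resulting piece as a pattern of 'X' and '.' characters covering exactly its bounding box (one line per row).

Start:
XX
X.
X.
After rotation 1 (CW):
XXX
..X
After rotation 2 (CW):
.X
.X
XX

Answer: .X
.X
XX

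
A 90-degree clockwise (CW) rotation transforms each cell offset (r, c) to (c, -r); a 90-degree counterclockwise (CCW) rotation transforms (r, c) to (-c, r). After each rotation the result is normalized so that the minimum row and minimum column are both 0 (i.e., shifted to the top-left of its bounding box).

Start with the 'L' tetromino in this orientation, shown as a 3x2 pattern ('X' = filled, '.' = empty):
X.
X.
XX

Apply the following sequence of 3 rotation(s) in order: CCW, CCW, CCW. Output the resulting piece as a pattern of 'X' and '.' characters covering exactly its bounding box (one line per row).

Answer: XXX
X..

Derivation:
Start:
X.
X.
XX
After rotation 1 (CCW):
..X
XXX
After rotation 2 (CCW):
XX
.X
.X
After rotation 3 (CCW):
XXX
X..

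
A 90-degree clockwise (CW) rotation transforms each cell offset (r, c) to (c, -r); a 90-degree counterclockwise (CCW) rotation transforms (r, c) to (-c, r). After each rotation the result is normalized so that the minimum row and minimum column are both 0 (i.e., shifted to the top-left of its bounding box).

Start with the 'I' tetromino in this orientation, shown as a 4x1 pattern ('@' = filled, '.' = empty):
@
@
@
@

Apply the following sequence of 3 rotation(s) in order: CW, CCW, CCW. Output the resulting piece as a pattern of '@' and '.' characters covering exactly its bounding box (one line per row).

Answer: @@@@

Derivation:
Start:
@
@
@
@
After rotation 1 (CW):
@@@@
After rotation 2 (CCW):
@
@
@
@
After rotation 3 (CCW):
@@@@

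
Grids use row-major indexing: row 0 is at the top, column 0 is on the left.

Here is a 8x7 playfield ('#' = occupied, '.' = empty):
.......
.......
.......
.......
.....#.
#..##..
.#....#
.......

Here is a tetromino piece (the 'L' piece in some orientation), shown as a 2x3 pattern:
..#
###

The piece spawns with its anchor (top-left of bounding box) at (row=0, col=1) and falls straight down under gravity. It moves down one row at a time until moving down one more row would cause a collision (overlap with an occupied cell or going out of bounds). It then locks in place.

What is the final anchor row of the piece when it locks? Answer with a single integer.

Spawn at (row=0, col=1). Try each row:
  row 0: fits
  row 1: fits
  row 2: fits
  row 3: fits
  row 4: blocked -> lock at row 3

Answer: 3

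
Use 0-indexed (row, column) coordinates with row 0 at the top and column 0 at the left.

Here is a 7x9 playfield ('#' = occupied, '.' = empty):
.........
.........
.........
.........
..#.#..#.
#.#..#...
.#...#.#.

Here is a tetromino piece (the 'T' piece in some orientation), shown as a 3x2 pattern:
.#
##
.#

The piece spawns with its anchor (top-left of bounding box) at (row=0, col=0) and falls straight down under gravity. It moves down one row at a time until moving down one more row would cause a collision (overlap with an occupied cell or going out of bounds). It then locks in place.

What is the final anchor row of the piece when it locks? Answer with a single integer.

Spawn at (row=0, col=0). Try each row:
  row 0: fits
  row 1: fits
  row 2: fits
  row 3: fits
  row 4: blocked -> lock at row 3

Answer: 3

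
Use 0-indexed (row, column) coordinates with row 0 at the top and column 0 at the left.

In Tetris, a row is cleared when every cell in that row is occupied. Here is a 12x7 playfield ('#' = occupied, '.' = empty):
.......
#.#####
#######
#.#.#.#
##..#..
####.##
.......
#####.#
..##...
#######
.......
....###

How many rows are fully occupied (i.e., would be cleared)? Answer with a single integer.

Answer: 2

Derivation:
Check each row:
  row 0: 7 empty cells -> not full
  row 1: 1 empty cell -> not full
  row 2: 0 empty cells -> FULL (clear)
  row 3: 3 empty cells -> not full
  row 4: 4 empty cells -> not full
  row 5: 1 empty cell -> not full
  row 6: 7 empty cells -> not full
  row 7: 1 empty cell -> not full
  row 8: 5 empty cells -> not full
  row 9: 0 empty cells -> FULL (clear)
  row 10: 7 empty cells -> not full
  row 11: 4 empty cells -> not full
Total rows cleared: 2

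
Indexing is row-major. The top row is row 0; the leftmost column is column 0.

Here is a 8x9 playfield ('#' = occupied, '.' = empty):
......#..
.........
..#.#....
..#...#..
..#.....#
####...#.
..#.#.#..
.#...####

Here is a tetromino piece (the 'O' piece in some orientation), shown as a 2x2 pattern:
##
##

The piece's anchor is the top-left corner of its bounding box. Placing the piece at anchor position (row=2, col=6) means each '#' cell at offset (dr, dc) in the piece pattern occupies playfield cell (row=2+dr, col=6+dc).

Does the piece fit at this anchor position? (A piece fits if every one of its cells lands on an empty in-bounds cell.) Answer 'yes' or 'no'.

Answer: no

Derivation:
Check each piece cell at anchor (2, 6):
  offset (0,0) -> (2,6): empty -> OK
  offset (0,1) -> (2,7): empty -> OK
  offset (1,0) -> (3,6): occupied ('#') -> FAIL
  offset (1,1) -> (3,7): empty -> OK
All cells valid: no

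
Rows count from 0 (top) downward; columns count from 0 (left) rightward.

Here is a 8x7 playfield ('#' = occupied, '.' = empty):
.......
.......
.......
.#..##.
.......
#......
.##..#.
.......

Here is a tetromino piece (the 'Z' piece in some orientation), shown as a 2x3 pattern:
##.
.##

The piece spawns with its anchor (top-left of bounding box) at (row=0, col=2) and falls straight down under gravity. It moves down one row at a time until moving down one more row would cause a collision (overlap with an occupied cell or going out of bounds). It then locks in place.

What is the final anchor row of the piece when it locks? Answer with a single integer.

Spawn at (row=0, col=2). Try each row:
  row 0: fits
  row 1: fits
  row 2: blocked -> lock at row 1

Answer: 1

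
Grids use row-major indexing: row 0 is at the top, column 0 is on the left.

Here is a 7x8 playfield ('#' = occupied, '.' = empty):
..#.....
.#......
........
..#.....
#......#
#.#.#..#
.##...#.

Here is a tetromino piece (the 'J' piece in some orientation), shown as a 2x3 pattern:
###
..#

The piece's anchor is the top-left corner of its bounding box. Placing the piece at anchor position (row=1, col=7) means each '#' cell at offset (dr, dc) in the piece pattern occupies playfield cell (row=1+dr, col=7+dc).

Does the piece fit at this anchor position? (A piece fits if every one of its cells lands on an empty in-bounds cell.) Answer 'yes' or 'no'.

Check each piece cell at anchor (1, 7):
  offset (0,0) -> (1,7): empty -> OK
  offset (0,1) -> (1,8): out of bounds -> FAIL
  offset (0,2) -> (1,9): out of bounds -> FAIL
  offset (1,2) -> (2,9): out of bounds -> FAIL
All cells valid: no

Answer: no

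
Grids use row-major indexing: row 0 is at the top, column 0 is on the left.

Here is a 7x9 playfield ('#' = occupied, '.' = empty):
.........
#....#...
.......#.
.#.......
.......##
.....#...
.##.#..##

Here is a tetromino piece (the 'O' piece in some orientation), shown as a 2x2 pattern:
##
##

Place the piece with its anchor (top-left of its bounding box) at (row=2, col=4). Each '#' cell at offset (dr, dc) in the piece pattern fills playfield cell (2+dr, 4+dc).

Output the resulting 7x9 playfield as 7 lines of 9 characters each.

Answer: .........
#....#...
....##.#.
.#..##...
.......##
.....#...
.##.#..##

Derivation:
Fill (2+0,4+0) = (2,4)
Fill (2+0,4+1) = (2,5)
Fill (2+1,4+0) = (3,4)
Fill (2+1,4+1) = (3,5)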